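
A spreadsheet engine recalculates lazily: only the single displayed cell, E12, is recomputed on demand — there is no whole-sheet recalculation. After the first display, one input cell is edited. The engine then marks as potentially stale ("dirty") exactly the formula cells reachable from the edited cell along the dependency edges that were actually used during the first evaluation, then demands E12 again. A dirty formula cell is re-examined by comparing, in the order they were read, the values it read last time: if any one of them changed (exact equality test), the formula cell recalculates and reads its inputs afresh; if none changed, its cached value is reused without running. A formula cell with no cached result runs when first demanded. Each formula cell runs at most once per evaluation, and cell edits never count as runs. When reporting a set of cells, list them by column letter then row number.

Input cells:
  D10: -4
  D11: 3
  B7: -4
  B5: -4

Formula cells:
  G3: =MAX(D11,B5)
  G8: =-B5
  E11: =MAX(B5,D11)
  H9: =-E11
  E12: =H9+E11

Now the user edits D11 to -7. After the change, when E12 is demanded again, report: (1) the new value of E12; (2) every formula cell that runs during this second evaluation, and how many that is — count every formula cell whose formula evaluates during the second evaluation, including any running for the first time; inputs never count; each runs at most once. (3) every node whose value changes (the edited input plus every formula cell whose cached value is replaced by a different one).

New value of E12: 0.
Formula cells that run: E11, E12, H9 — 3 in total.
Values that change: D11, E11, H9.

First evaluation (everything demanded from the output):
  E11 = MAX(-4, 3) = 3
  H9 = -(3) = -3
  E12 = -3 + 3 = 0

Propagation after the edit:
  E11: runs — D11 3->-7; result -4.
  H9: runs — E11 3->-4; result 4.
  E12: runs — H9 -3->4; E11 3->-4; result 0 (same value as before).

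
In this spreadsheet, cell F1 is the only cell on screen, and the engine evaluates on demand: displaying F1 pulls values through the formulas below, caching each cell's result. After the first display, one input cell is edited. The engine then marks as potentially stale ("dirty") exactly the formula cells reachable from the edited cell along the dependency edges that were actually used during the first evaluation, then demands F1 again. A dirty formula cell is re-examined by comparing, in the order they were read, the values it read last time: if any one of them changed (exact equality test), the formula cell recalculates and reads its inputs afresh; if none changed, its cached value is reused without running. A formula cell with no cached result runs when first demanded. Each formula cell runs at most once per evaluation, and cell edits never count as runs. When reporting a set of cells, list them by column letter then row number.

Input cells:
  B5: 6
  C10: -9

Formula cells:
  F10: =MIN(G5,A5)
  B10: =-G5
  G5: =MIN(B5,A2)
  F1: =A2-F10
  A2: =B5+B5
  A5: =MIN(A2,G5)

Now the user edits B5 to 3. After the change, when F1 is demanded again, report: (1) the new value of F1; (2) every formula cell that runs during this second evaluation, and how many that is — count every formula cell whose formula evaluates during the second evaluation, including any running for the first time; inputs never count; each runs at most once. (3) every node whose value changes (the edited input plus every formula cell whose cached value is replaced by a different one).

Initial pass — values computed on the first demand:
  A2 = 6 + 6 = 12
  G5 = MIN(6, 12) = 6
  A5 = MIN(12, 6) = 6
  F10 = MIN(6, 6) = 6
  F1 = 12 - 6 = 6

Second demand — change propagation:
  A2: re-runs because B5 6->3; B5 6->3; new result 6.
  G5: re-runs because B5 6->3; A2 12->6; new result 3.
  A5: re-runs because A2 12->6; G5 6->3; new result 3.
  F10: re-runs because G5 6->3; A5 6->3; new result 3.
  F1: re-runs because A2 12->6; F10 6->3; new result 3.

F1 now evaluates to 3.
Run set: A2, A5, F1, F10, G5 (5 run).
Changed values: A2, A5, B5, F1, F10, G5.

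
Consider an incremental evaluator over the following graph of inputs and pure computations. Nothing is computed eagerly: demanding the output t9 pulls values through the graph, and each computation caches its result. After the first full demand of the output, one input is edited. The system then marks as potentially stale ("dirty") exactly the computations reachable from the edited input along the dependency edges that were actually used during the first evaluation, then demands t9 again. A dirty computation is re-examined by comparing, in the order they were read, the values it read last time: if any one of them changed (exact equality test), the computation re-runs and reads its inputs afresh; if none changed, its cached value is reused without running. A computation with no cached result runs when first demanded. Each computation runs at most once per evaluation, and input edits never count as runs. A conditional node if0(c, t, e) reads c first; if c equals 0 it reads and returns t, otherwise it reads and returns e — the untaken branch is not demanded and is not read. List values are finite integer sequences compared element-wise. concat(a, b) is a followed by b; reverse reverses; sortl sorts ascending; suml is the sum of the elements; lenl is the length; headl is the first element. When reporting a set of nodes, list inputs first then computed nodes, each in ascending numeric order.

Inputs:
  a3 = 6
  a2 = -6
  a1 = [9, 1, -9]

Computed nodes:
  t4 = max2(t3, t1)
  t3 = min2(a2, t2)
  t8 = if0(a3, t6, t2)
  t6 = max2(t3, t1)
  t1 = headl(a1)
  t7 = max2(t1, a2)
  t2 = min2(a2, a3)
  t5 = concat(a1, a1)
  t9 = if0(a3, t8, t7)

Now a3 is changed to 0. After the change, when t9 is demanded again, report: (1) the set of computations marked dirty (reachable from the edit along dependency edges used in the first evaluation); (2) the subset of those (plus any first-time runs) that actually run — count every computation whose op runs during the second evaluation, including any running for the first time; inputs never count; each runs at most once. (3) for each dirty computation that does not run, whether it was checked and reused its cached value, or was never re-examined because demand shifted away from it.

Dirty set: t9.
Run set: t2, t3, t6, t8, t9 (5 run).
All dirty computations ended up running.
The important point: the flipped condition pulls in fresh nodes; t2, t3, t6, t8 run for the first time.

Initial pass — values computed on the first demand:
  t1 = headl([9, 1, -9]) = 9
  t7 = max2(9, -6) = 9
  t9 = if0(a3=6 -> else branch t7) = 9

Second demand — change propagation:
  t2: newly demanded (no cache) — executes and yields -6.
  t3: newly demanded (no cache) — executes and yields -6.
  t6: newly demanded (no cache) — executes and yields 9.
  t8: newly demanded (no cache) — executes and yields 9.
  t9: re-runs because a3 6->0; new result 9 (unchanged).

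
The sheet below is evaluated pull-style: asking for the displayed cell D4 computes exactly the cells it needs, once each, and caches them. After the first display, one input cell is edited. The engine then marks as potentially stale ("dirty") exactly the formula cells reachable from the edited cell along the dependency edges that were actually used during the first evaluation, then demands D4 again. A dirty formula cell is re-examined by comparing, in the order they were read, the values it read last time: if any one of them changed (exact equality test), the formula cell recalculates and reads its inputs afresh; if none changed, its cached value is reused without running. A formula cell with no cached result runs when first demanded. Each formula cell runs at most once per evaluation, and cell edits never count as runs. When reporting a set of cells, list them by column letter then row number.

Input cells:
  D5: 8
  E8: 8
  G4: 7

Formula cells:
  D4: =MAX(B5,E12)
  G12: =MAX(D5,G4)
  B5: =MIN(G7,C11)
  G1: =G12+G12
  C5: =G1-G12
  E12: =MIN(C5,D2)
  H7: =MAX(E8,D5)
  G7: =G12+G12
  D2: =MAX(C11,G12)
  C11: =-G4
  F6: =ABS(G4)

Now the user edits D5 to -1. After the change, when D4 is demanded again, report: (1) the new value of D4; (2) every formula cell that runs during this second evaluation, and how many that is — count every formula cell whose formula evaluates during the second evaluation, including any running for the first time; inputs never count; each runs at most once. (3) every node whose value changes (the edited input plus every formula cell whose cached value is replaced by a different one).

Demanding D4 again yields 7.
8 formula cells run: B5, C5, D2, D4, E12, G1, G7, G12.
The nodes whose values change: C5, D2, D4, D5, E12, G1, G7, G12.

First demand of the output computes:
  C11 = -(7) = -7
  G12 = MAX(8, 7) = 8
  D2 = MAX(-7, 8) = 8
  G1 = 8 + 8 = 16
  C5 = 16 - 8 = 8
  E12 = MIN(8, 8) = 8
  G7 = 8 + 8 = 16
  B5 = MIN(16, -7) = -7
  D4 = MAX(-7, 8) = 8

After the edit, cleaning proceeds:
  G12: a read changed (D5 8->-1) — executes, giving 7.
  D2: a read changed (G12 8->7) — executes, giving 7.
  G1: a read changed (G12 8->7; G12 8->7) — executes, giving 14.
  C5: a read changed (G1 16->14; G12 8->7) — executes, giving 7.
  E12: a read changed (C5 8->7; D2 8->7) — executes, giving 7.
  G7: a read changed (G12 8->7; G12 8->7) — executes, giving 14.
  B5: a read changed (G7 16->14) — executes, giving -7 — identical to its old value.
  D4: a read changed (E12 8->7) — executes, giving 7.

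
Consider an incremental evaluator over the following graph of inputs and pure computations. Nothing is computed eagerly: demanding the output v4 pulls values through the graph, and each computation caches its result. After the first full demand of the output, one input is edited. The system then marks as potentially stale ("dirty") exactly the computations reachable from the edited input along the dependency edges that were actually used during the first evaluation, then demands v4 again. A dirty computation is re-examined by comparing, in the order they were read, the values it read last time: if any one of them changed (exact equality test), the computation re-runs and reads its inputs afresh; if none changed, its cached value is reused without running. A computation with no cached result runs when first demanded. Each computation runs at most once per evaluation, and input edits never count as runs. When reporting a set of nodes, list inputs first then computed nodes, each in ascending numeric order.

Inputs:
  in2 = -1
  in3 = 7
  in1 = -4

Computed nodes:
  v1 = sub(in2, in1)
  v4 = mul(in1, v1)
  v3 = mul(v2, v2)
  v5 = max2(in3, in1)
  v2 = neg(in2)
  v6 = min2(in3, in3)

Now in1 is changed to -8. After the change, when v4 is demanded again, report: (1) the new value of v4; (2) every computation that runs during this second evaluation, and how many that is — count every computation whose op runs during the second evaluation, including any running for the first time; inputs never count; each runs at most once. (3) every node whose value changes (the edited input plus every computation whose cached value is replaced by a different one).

Initial pass — values computed on the first demand:
  v1 = sub(-1, -4) = 3
  v4 = mul(-4, 3) = -12

Second demand — change propagation:
  v1: re-runs because in1 -4->-8; new result 7.
  v4: re-runs because in1 -4->-8; v1 3->7; new result -56.

v4 now evaluates to -56.
Run set: v1, v4 (2 run).
Changed values: in1, v1, v4.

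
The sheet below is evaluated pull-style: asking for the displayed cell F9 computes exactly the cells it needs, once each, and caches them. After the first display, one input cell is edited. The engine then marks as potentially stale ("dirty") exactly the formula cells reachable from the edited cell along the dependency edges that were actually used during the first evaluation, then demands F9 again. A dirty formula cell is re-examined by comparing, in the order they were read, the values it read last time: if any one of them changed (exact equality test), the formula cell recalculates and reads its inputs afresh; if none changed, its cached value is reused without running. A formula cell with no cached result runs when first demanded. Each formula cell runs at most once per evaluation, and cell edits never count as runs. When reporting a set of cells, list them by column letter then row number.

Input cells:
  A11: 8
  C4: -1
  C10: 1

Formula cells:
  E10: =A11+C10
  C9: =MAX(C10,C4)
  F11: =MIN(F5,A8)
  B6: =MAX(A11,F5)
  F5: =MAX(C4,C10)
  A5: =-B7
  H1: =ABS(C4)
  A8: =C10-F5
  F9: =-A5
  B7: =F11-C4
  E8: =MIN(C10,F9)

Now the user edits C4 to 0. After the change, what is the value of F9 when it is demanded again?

First demand of the output computes:
  F5 = MAX(-1, 1) = 1
  A8 = 1 - 1 = 0
  F11 = MIN(1, 0) = 0
  B7 = 0 - -1 = 1
  A5 = -(1) = -1
  F9 = -(-1) = 1

After the edit, cleaning proceeds:
  F5: a read changed (C4 -1->0) — executes, giving 1 — identical to its old value.
  A8: dirty, but its reads are unchanged (C10 unchanged, F5 unchanged); cached 0 stands.
  F11: dirty, but its reads are unchanged (F5 unchanged, A8 unchanged); cached 0 stands.
  B7: a read changed (C4 -1->0) — executes, giving 0.
  A5: a read changed (B7 1->0) — executes, giving 0.
  F9: a read changed (A5 -1->0) — executes, giving 0.

Note where the cutoff bites: A8 is checked, finds nothing changed, and keeps its cache.

Demanding F9 again yields 0.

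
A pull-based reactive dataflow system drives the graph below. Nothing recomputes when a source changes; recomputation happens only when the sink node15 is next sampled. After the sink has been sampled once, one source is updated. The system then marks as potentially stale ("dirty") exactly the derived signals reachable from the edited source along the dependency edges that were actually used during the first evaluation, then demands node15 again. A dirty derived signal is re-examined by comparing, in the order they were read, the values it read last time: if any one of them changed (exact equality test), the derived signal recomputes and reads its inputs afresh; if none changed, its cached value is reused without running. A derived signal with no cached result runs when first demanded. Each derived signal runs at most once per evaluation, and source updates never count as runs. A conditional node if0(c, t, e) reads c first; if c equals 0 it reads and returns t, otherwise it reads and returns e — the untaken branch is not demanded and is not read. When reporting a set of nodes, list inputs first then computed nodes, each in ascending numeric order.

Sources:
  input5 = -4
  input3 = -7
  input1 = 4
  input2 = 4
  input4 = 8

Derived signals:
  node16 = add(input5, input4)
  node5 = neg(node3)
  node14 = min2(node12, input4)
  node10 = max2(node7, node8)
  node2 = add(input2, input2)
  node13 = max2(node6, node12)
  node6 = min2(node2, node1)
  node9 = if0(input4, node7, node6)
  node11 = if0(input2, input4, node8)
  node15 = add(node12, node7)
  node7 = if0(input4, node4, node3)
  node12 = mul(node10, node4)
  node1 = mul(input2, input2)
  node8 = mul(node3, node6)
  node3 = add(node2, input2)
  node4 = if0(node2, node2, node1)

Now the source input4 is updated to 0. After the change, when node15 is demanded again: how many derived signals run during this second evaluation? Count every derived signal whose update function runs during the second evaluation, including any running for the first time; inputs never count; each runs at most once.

Derived signals that run: node7, node10, node15 — 3 in total.
Key observation: the cutoff stops propagation at node12 — its inputs' values are unchanged, so it reuses its cache.

First evaluation (everything demanded from the output):
  node1 = mul(4, 4) = 16
  node2 = add(4, 4) = 8
  node3 = add(8, 4) = 12
  node4 = if0(node2=8 -> else branch node1) = 16
  node6 = min2(8, 16) = 8
  node7 = if0(input4=8 -> else branch node3) = 12
  node8 = mul(12, 8) = 96
  node10 = max2(12, 96) = 96
  node12 = mul(96, 16) = 1536
  node15 = add(1536, 12) = 1548

Propagation after the edit:
  node7: runs — input4 8->0; result 16.
  node10: runs — node7 12->16; result 96 (same value as before).
  node12: checked — values it read are unchanged (node10 unchanged, node4 unchanged); reused cached 1536 without running.
  node15: runs — node7 12->16; result 1552.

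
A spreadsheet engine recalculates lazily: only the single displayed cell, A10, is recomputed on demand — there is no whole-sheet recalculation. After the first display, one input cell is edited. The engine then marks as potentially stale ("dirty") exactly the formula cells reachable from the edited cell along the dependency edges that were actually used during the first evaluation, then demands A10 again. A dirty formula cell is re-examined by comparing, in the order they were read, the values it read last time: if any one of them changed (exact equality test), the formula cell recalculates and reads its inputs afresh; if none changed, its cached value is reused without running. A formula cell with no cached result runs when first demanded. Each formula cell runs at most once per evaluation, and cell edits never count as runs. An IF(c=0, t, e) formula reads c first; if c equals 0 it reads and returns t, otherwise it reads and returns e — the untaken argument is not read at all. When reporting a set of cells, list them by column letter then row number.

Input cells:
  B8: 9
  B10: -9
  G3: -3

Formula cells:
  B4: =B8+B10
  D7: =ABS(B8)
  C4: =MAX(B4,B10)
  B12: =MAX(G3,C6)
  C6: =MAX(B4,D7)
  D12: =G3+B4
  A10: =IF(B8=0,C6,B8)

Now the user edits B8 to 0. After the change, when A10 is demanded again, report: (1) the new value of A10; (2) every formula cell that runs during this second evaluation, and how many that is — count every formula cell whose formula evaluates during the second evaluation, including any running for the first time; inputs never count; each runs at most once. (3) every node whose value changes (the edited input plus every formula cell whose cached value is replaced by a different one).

First evaluation (everything demanded from the output):
  A10 = IF(B8=0: B8=9 -> else branch B8) = 9

Propagation after the edit:
  B4: demanded for the first time — runs, produces -9.
  D7: demanded for the first time — runs, produces 0.
  C6: demanded for the first time — runs, produces 0.
  A10: runs — B8 9->0; B8 9->0; result 0.

Key observation: a condition flipped, so demand reaches new nodes — B4, C6, D7 run for the first time.

New value of A10: 0.
Formula cells that run: A10, B4, C6, D7 — 4 in total.
Values that change: A10, B8.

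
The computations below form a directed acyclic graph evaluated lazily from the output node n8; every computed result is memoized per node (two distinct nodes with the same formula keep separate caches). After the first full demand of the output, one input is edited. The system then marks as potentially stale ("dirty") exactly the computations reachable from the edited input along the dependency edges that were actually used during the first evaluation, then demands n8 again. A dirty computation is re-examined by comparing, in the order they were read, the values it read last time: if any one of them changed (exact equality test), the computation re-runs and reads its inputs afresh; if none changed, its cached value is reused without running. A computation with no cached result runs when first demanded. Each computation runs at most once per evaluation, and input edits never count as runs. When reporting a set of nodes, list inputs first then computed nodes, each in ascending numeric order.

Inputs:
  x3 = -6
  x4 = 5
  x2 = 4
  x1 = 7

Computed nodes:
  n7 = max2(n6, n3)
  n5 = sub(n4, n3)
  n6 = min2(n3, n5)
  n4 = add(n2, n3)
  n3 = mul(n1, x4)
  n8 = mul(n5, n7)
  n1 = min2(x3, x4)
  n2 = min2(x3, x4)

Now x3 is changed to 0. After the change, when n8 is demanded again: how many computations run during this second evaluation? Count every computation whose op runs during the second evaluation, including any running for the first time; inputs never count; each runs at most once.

8 computations run: n1, n2, n3, n4, n5, n6, n7, n8.

First demand of the output computes:
  n1 = min2(-6, 5) = -6
  n2 = min2(-6, 5) = -6
  n3 = mul(-6, 5) = -30
  n4 = add(-6, -30) = -36
  n5 = sub(-36, -30) = -6
  n6 = min2(-30, -6) = -30
  n7 = max2(-30, -30) = -30
  n8 = mul(-6, -30) = 180

After the edit, cleaning proceeds:
  n1: a read changed (x3 -6->0) — executes, giving 0.
  n2: a read changed (x3 -6->0) — executes, giving 0.
  n3: a read changed (n1 -6->0) — executes, giving 0.
  n4: a read changed (n2 -6->0; n3 -30->0) — executes, giving 0.
  n5: a read changed (n4 -36->0; n3 -30->0) — executes, giving 0.
  n6: a read changed (n3 -30->0; n5 -6->0) — executes, giving 0.
  n7: a read changed (n6 -30->0; n3 -30->0) — executes, giving 0.
  n8: a read changed (n5 -6->0; n7 -30->0) — executes, giving 0.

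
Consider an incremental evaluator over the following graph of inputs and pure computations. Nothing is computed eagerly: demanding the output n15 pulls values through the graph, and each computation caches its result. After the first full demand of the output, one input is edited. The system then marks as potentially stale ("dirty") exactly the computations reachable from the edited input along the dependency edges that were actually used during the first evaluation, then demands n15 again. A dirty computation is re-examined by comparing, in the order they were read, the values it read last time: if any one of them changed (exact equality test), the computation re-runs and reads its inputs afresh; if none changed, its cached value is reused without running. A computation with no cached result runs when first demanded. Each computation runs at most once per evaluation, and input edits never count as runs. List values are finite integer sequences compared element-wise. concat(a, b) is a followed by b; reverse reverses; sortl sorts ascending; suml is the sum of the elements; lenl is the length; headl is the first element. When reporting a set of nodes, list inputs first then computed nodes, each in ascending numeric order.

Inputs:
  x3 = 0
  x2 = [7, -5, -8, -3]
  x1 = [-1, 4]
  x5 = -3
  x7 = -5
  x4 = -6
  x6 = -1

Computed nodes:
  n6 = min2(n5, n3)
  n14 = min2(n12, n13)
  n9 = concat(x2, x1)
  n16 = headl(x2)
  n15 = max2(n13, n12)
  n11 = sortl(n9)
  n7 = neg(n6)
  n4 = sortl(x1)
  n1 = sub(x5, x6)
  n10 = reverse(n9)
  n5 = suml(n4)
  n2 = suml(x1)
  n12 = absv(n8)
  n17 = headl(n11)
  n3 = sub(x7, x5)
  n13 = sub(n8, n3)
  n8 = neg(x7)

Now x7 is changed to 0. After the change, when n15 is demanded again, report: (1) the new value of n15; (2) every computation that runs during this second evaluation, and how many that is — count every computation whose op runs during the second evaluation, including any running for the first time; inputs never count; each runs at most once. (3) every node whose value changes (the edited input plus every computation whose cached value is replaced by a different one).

Initial pass — values computed on the first demand:
  n3 = sub(-5, -3) = -2
  n8 = neg(-5) = 5
  n12 = absv(5) = 5
  n13 = sub(5, -2) = 7
  n15 = max2(7, 5) = 7

Second demand — change propagation:
  n3: re-runs because x7 -5->0; new result 3.
  n8: re-runs because x7 -5->0; new result 0.
  n12: re-runs because n8 5->0; new result 0.
  n13: re-runs because n8 5->0; n3 -2->3; new result -3.
  n15: re-runs because n13 7->-3; n12 5->0; new result 0.

n15 now evaluates to 0.
Run set: n3, n8, n12, n13, n15 (5 run).
Changed values: x7, n3, n8, n12, n13, n15.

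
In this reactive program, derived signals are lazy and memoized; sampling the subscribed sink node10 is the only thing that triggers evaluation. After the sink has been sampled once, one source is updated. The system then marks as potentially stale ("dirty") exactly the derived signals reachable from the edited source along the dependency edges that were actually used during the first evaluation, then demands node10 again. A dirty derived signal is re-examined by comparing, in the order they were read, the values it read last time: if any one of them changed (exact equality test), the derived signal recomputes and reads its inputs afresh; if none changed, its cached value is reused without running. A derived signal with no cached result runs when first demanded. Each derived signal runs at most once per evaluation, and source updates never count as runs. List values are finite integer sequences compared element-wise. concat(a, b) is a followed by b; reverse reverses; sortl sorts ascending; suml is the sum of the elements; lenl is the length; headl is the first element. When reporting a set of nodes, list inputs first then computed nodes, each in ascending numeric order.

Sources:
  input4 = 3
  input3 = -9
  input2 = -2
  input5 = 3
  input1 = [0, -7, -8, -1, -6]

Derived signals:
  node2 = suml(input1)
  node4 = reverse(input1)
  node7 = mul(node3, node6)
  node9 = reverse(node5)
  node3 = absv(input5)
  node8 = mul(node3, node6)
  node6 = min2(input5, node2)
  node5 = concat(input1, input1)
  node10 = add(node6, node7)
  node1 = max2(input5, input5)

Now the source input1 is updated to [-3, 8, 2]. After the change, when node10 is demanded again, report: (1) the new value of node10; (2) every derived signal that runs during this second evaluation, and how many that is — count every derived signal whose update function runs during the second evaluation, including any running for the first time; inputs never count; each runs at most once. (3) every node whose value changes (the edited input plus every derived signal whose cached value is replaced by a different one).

Demanding node10 again yields 12.
4 derived signals run: node2, node6, node7, node10.
The nodes whose values change: input1, node2, node6, node7, node10.

First demand of the output computes:
  node2 = suml([0, -7, -8, -1, -6]) = -22
  node3 = absv(3) = 3
  node6 = min2(3, -22) = -22
  node7 = mul(3, -22) = -66
  node10 = add(-22, -66) = -88

After the edit, cleaning proceeds:
  node2: a read changed (input1 [0, -7, -8, -1, -6]->[-3, 8, 2]) — executes, giving 7.
  node6: a read changed (node2 -22->7) — executes, giving 3.
  node7: a read changed (node6 -22->3) — executes, giving 9.
  node10: a read changed (node6 -22->3; node7 -66->9) — executes, giving 12.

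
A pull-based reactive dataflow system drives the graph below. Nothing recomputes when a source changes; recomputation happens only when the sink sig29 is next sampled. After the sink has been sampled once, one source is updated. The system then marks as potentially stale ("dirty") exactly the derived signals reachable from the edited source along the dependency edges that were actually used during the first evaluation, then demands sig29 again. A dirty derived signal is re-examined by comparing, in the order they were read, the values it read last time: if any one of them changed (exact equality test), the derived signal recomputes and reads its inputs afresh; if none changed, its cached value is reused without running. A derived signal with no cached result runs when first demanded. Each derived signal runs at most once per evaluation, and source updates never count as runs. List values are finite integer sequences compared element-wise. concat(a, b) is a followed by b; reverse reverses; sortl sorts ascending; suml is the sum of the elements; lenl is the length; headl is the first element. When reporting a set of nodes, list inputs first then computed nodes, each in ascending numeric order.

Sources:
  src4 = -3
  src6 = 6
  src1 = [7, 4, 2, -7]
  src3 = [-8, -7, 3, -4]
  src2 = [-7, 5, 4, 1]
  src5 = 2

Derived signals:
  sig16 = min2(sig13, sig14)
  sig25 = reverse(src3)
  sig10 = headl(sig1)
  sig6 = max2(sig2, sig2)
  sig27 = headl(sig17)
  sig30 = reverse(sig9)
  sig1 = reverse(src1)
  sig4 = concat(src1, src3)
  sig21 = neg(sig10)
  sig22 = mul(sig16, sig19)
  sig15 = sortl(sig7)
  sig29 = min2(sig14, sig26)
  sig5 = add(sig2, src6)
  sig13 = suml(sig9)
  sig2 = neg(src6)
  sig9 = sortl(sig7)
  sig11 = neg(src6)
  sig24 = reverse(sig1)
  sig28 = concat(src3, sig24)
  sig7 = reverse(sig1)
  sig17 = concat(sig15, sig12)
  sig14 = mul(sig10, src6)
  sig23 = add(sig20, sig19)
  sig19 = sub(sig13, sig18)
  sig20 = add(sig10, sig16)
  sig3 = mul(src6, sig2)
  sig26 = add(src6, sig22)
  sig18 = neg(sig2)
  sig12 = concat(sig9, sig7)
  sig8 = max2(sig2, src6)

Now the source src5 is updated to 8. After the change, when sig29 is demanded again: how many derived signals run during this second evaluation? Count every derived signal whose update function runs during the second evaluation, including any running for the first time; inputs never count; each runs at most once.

First evaluation (everything demanded from the output):
  sig1 = reverse([7, 4, 2, -7]) = [-7, 2, 4, 7]
  sig2 = neg(6) = -6
  sig7 = reverse([-7, 2, 4, 7]) = [7, 4, 2, -7]
  sig9 = sortl([7, 4, 2, -7]) = [-7, 2, 4, 7]
  sig10 = headl([-7, 2, 4, 7]) = -7
  sig13 = suml([-7, 2, 4, 7]) = 6
  sig14 = mul(-7, 6) = -42
  sig16 = min2(6, -42) = -42
  sig18 = neg(-6) = 6
  sig19 = sub(6, 6) = 0
  sig22 = mul(-42, 0) = 0
  sig26 = add(6, 0) = 6
  sig29 = min2(-42, 6) = -42

Propagation after the edit:
  src5 feeds no computation that the output demands — nothing is marked dirty and nothing runs.

Key observation: src5 is never demanded by the output, so the edit triggers no recomputation at all.

Derived signals that run: none — 0 in total.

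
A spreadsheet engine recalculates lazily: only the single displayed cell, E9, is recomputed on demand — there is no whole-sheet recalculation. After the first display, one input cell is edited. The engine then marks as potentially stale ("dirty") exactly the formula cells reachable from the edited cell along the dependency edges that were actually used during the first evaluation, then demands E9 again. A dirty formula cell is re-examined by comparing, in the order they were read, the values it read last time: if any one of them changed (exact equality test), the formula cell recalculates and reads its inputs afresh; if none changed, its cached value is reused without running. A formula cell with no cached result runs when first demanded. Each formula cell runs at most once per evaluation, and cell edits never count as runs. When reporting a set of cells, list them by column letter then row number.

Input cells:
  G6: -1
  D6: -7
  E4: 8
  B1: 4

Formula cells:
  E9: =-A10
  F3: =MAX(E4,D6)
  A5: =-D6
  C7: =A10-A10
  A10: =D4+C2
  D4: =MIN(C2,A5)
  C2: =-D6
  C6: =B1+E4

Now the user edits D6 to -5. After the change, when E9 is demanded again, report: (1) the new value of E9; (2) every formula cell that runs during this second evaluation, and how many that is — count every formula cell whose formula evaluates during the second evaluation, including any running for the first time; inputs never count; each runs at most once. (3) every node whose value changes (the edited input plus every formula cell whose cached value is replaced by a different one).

New value of E9: -10.
Formula cells that run: A5, A10, C2, D4, E9 — 5 in total.
Values that change: A5, A10, C2, D4, D6, E9.

First evaluation (everything demanded from the output):
  A5 = -(-7) = 7
  C2 = -(-7) = 7
  D4 = MIN(7, 7) = 7
  A10 = 7 + 7 = 14
  E9 = -(14) = -14

Propagation after the edit:
  A5: runs — D6 -7->-5; result 5.
  C2: runs — D6 -7->-5; result 5.
  D4: runs — C2 7->5; A5 7->5; result 5.
  A10: runs — D4 7->5; C2 7->5; result 10.
  E9: runs — A10 14->10; result -10.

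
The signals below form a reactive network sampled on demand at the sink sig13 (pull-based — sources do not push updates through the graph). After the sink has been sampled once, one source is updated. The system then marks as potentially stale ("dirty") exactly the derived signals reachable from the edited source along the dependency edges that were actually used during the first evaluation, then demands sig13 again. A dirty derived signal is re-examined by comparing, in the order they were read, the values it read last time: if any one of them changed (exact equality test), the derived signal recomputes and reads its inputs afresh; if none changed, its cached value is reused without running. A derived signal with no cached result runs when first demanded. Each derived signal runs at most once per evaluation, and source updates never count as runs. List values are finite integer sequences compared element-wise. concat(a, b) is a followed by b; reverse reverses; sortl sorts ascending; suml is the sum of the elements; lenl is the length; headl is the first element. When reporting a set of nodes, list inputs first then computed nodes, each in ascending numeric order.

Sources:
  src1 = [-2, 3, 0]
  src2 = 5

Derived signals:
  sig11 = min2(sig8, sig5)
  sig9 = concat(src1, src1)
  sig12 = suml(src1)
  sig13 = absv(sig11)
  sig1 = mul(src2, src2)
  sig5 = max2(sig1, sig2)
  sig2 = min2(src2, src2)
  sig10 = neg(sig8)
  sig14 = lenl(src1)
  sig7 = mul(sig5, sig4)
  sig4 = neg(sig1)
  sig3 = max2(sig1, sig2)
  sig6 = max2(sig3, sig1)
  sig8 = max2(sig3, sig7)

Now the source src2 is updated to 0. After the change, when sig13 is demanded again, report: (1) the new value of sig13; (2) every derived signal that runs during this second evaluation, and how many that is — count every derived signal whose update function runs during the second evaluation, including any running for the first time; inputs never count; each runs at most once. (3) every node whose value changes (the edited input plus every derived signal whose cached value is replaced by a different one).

sig13 now evaluates to 0.
Run set: sig1, sig2, sig3, sig4, sig5, sig7, sig8, sig11, sig13 (9 run).
Changed values: src2, sig1, sig2, sig3, sig4, sig5, sig7, sig8, sig11, sig13.

Initial pass — values computed on the first demand:
  sig1 = mul(5, 5) = 25
  sig2 = min2(5, 5) = 5
  sig3 = max2(25, 5) = 25
  sig4 = neg(25) = -25
  sig5 = max2(25, 5) = 25
  sig7 = mul(25, -25) = -625
  sig8 = max2(25, -625) = 25
  sig11 = min2(25, 25) = 25
  sig13 = absv(25) = 25

Second demand — change propagation:
  sig1: re-runs because src2 5->0; src2 5->0; new result 0.
  sig2: re-runs because src2 5->0; src2 5->0; new result 0.
  sig3: re-runs because sig1 25->0; sig2 5->0; new result 0.
  sig4: re-runs because sig1 25->0; new result 0.
  sig5: re-runs because sig1 25->0; sig2 5->0; new result 0.
  sig7: re-runs because sig5 25->0; sig4 -25->0; new result 0.
  sig8: re-runs because sig3 25->0; sig7 -625->0; new result 0.
  sig11: re-runs because sig8 25->0; sig5 25->0; new result 0.
  sig13: re-runs because sig11 25->0; new result 0.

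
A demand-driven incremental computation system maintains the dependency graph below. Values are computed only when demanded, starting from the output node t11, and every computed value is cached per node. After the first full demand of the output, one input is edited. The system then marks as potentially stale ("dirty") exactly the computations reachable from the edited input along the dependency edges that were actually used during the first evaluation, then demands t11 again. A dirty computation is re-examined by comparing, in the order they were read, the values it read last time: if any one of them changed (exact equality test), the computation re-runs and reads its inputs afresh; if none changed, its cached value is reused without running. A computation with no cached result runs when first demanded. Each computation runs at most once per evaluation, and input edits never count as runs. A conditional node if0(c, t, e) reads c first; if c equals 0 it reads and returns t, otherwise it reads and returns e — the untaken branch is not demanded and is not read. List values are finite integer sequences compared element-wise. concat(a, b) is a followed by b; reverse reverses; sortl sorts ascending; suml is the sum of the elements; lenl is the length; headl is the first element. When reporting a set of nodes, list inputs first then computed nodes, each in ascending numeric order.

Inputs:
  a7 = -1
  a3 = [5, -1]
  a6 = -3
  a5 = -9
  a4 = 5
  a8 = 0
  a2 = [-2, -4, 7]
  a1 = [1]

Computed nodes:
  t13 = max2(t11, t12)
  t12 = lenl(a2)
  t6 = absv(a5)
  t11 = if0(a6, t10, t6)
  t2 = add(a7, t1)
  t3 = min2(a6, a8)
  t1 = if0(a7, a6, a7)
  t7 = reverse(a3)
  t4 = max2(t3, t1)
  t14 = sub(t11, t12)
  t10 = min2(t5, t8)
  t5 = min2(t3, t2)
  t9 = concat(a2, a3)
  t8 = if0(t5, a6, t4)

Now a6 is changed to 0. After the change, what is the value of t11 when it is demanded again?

New value of t11: -2.
Key observation: a condition flipped, so demand reaches new nodes — t1, t2, t3, t4, t5, t8, t10 run for the first time.

First evaluation (everything demanded from the output):
  t6 = absv(-9) = 9
  t11 = if0(a6=-3 -> else branch t6) = 9

Propagation after the edit:
  t1: demanded for the first time — runs, produces -1.
  t2: demanded for the first time — runs, produces -2.
  t3: demanded for the first time — runs, produces 0.
  t4: demanded for the first time — runs, produces 0.
  t5: demanded for the first time — runs, produces -2.
  t8: demanded for the first time — runs, produces 0.
  t10: demanded for the first time — runs, produces -2.
  t11: runs — a6 -3->0; result -2.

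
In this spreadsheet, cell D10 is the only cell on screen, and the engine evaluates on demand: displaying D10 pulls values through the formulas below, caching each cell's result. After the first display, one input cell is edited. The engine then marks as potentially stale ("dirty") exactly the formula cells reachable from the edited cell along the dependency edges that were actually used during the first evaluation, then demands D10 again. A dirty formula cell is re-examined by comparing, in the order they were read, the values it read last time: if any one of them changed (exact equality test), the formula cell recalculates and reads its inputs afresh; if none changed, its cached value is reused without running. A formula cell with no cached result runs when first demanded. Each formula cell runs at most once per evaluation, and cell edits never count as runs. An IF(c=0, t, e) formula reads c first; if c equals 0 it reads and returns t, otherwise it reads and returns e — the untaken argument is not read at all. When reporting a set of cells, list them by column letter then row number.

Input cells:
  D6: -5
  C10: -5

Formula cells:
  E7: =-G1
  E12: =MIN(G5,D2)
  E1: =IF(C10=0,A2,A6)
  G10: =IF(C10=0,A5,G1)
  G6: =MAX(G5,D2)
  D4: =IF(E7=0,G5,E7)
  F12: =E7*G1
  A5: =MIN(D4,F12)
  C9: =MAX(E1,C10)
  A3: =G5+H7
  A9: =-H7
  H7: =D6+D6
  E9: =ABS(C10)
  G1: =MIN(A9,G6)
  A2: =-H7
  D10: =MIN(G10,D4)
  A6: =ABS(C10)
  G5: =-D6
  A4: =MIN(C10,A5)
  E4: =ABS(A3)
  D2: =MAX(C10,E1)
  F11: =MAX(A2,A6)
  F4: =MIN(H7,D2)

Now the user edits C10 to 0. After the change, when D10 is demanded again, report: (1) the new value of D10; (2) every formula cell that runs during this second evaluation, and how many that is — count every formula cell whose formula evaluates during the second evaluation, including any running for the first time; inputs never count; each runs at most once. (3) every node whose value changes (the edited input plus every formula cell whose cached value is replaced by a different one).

Initial pass — values computed on the first demand:
  A6 = ABS(-5) = 5
  E1 = IF(C10=0: C10=-5 -> else branch A6) = 5
  D2 = MAX(-5, 5) = 5
  G5 = -(-5) = 5
  G6 = MAX(5, 5) = 5
  H7 = -5 + -5 = -10
  A9 = -(-10) = 10
  G1 = MIN(10, 5) = 5
  E7 = -(5) = -5
  D4 = IF(E7=0: E7=-5 -> else branch E7) = -5
  G10 = IF(C10=0: C10=-5 -> else branch G1) = 5
  D10 = MIN(5, -5) = -5

Second demand — change propagation:
  A2: newly demanded (no cache) — executes and yields 10.
  A6: dirty yet unreached — the second evaluation never asks for it.
  E1: re-runs because C10 -5->0; new result 10.
  D2: re-runs because C10 -5->0; E1 5->10; new result 10.
  G6: re-runs because D2 5->10; new result 10.
  G1: re-runs because G6 5->10; new result 10.
  E7: re-runs because G1 5->10; new result -10.
  D4: re-runs because E7 -5->-10; E7 -5->-10; new result -10.
  F12: newly demanded (no cache) — executes and yields -100.
  A5: newly demanded (no cache) — executes and yields -100.
  G10: re-runs because C10 -5->0; G1 5->10; new result -100.
  D10: re-runs because G10 5->-100; D4 -5->-10; new result -100.

The important point: the flipped condition redirects demand; A6 is left stale, never re-checked.

D10 now evaluates to -100.
Run set: A2, A5, D2, D4, D10, E1, E7, F12, G1, G6, G10 (11 run).
Changed values: C10, D2, D4, D10, E1, E7, G1, G6, G10.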